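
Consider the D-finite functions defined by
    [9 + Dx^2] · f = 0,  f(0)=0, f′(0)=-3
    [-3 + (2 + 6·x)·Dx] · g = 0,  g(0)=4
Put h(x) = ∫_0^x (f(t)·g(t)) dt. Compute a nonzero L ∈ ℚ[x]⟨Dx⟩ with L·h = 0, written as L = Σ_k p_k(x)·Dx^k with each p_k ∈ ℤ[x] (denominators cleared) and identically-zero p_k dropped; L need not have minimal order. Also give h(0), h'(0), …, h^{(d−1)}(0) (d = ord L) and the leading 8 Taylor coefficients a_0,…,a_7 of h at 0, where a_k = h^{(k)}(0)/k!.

f: a_k = 0, -3, 0, 9/2, 0, -81/40, 0, 243/560, …
g: a_k = 4, 6, -9/2, 27/4, -405/32, 1701/64, -15309/256, 72171/512, …
Product ⇒ symmetric product L₀, ord ≤ 2.
∫: right-multiply L₀ by Dx.
L = (63 + 216·x + 324·x^2)·Dx + (-12 - 36·x)·Dx^2 + (4 + 24·x + 36·x^2)·Dx^3  (order 3).
h: a_k = 0, 0, -6, -6, 63/8, 27/20, 513/320, -19683/2240, …
ICs: h(0) = 0, h′(0) = 0, h′′(0) = -12.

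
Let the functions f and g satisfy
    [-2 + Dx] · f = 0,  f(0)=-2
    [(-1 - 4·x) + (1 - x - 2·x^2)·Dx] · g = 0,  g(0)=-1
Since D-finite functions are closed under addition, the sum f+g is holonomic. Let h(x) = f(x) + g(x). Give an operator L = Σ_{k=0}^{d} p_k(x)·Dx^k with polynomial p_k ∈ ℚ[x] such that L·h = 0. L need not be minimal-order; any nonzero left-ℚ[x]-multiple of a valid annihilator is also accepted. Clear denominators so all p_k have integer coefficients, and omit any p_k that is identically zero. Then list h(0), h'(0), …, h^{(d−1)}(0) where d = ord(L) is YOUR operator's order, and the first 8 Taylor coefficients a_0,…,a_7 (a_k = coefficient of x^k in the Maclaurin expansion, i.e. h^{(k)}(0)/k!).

f: a_k = -2, -4, -4, -8/3, -4/3, -8/15, -8/45, -16/315, …
g: a_k = -1, -1, -3, -5, -11, -21, -43, -85, …
L₀ := lclm(L_f,L_g); ord L₀ ≤ 1+1.
L = (8 + 12·x + 72·x^2 + 32·x^3) + (-2 - 20·x - 36·x^2 + 16·x^3 + 16·x^4)·Dx + (-1 + 7·x - 16·x^3 - 8·x^4)·Dx^2  (order 2).
h: a_k = -3, -5, -7, -23/3, -37/3, -323/15, -1943/45, -26791/315, …
ICs: h(0) = -3, h′(0) = -5.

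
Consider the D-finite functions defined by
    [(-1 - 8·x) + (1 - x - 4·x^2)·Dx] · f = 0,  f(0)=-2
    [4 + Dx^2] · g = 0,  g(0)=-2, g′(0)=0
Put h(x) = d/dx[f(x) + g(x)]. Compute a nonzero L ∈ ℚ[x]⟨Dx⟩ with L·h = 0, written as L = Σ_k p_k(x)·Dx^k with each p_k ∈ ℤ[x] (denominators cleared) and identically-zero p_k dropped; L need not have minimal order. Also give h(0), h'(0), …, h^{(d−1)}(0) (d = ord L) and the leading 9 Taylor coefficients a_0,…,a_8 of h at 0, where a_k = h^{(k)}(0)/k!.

L = (1472 + 8672·x + 38224·x^2 + 28480·x^3 + 58880·x^4 + 9216·x^5 + 12288·x^6) + (-116 - 892·x + 504·x^2 + 2312·x^3 + 5920·x^4 + 10368·x^5 + 3584·x^6 + 4096·x^7)·Dx + (368 + 2168·x + 9556·x^2 + 7120·x^3 + 14720·x^4 + 2304·x^5 + 3072·x^6)·Dx^2 + (-29 - 223·x + 126·x^2 + 578·x^3 + 1480·x^4 + 2592·x^5 + 896·x^6 + 1024·x^7)·Dx^3  (order 3).
h: a_k = -2, -12, -54, -712/3, -650, -32564/15, -6174, -5871632/315, -52722, …
ICs: h(0) = -2, h′(0) = -12, h′′(0) = -108.

f: a_k = -2, -2, -10, -18, -58, -130, -362, -882, -2330, …
g: a_k = -2, 0, 4, 0, -4/3, 0, 8/45, 0, -4/315, …
L₀ := lclm(L_f,L_g); ord L₀ ≤ 1+2.
Differentiate: ansatz ord ≤ ord L₀ ⇒ L.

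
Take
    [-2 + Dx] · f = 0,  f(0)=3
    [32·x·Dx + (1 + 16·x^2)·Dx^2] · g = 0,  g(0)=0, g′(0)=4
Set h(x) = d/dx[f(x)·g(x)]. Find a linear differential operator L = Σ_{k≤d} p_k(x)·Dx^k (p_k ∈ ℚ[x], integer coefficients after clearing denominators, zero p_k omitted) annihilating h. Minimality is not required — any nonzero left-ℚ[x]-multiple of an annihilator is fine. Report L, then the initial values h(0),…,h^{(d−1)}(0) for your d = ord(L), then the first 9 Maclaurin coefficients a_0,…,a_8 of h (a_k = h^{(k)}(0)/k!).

L = (-28 - 128·x + 1664·x^2 - 2048·x^3 + 1024·x^4) + (12 + 96·x - 896·x^2 + 1536·x^3 - 1024·x^4)·Dx + (1 - 16·x + 32·x^2 - 256·x^3 + 256·x^4)·Dx^2  (order 2).
h: a_k = 12, 48, -120, -448, 2472, 6880, -204208/5, -11122432/105, 23228696/35, …
ICs: h(0) = 12, h′(0) = 48.

f: a_k = 3, 6, 6, 4, 2, 4/5, 4/15, 8/105, 2/105, …
g: a_k = 0, 4, 0, -64/3, 0, 1024/5, 0, -16384/7, 0, …
Sym-product of L_f,L_g gives L₀ (≤ ord 2).
Differentiate: ansatz ord ≤ ord L₀ ⇒ L.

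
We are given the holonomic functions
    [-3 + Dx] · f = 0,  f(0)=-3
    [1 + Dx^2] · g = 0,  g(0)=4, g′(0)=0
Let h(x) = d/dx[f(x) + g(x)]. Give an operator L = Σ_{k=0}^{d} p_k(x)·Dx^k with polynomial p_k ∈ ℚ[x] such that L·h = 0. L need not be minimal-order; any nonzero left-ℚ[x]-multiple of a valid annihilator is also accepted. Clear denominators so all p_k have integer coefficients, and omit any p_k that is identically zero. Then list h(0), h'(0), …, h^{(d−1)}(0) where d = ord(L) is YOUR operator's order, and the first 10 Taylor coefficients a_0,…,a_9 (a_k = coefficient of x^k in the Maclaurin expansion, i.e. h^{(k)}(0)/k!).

L = 3 - Dx + 3·Dx^2 - Dx^3  (order 3).
h: a_k = -9, -31, -81/2, -239/6, -243/8, -2191/120, -729/80, -19679/5040, -6561/4480, -177151/362880, …
ICs: h(0) = -9, h′(0) = -31, h′′(0) = -81.

f: a_k = -3, -9, -27/2, -27/2, -81/8, -243/40, -243/80, -729/560, -2187/4480, -729/4480, …
g: a_k = 4, 0, -2, 0, 1/6, 0, -1/180, 0, 1/10080, 0, …
f+g: L₀ = lclm(L_f,L_g), ord ≤ 1+2.
h₀' ⇒ L via d/dx closure of L₀.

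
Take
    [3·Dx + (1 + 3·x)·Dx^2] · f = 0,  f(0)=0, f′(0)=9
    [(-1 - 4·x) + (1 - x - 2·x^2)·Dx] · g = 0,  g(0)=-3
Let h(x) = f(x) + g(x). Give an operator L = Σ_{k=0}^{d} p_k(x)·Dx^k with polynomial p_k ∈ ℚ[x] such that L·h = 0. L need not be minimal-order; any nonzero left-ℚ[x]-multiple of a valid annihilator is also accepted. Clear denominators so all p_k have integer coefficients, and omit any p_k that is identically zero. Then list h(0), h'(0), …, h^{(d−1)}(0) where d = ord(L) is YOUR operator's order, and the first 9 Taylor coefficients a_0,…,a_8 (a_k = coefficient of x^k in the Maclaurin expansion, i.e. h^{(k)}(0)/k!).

f: a_k = 0, 9, -27/2, 27, -243/4, 729/5, -729/2, 6561/7, -19683/8, …
g: a_k = -3, -3, -9, -15, -33, -63, -129, -255, -513, …
h₀=f+g: left-lcm gives L₀, ord ≤ 3.
L = (-66 - 270·x - 576·x^2 - 336·x^3 - 288·x^4)·Dx + (-4 - 96·x - 492·x^2 - 832·x^3 - 696·x^4 - 480·x^5)·Dx^2 + (3 + 19·x + 25·x^2 - 39·x^3 - 116·x^4 - 164·x^5 - 96·x^6)·Dx^3  (order 3).
h: a_k = -3, 6, -45/2, 12, -375/4, 414/5, -987/2, 4776/7, -23787/8, …
ICs: h(0) = -3, h′(0) = 6, h′′(0) = -45.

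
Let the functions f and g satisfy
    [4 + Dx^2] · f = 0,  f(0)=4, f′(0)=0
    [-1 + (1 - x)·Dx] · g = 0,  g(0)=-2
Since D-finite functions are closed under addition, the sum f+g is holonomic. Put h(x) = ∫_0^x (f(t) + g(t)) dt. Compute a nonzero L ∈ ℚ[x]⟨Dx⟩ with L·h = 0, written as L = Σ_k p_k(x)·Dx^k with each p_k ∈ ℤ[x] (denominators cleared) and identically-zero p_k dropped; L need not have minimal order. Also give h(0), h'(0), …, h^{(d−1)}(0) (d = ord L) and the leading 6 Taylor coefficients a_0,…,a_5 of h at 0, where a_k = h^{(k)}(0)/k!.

L = (-20 + 16·x - 8·x^2)·Dx + (12 - 28·x + 24·x^2 - 8·x^3)·Dx^2 + (-5 + 4·x - 2·x^2)·Dx^3 + (3 - 7·x + 6·x^2 - 2·x^3)·Dx^4  (order 4).
h: a_k = 0, 2, -1, -10/3, -1/2, 2/15, …
ICs: h(0) = 0, h′(0) = 2, h′′(0) = -2, h′′′(0) = -20.

f: a_k = 4, 0, -8, 0, 8/3, 0, …
g: a_k = -2, -2, -2, -2, -2, -2, …
Weyl lclm of L_f,L_g ⇒ L₀ (ord ≤ 3).
h=∫₀ˣh₀: take L = L₀·Dx.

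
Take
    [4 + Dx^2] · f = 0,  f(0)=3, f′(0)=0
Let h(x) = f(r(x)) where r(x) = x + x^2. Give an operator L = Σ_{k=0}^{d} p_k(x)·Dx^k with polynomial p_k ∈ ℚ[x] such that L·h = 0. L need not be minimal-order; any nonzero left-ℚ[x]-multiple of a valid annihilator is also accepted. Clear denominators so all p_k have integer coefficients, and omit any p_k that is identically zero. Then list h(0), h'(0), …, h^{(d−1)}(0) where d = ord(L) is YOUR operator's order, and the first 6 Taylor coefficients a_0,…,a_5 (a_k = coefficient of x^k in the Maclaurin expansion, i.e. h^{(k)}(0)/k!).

L = (4 + 24·x + 48·x^2 + 32·x^3) - 2·Dx + (1 + 2·x)·Dx^2  (order 2).
h: a_k = 3, 0, -6, -12, -4, 8, …
ICs: h(0) = 3, h′(0) = 0.

f: a_k = 3, 0, -6, 0, 2, 0, …
f∘r: x↦r, Dx↦Dx/r' in L_f ⇒ L₀.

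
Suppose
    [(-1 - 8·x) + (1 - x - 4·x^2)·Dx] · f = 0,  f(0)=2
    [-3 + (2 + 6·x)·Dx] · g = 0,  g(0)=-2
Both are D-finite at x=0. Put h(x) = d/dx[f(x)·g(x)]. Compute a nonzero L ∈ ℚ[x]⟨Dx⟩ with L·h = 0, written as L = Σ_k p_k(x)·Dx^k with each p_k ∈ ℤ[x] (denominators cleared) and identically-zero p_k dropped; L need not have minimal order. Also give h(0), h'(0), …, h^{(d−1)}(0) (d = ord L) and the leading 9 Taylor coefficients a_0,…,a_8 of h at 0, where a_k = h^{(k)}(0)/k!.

f: a_k = 2, 2, 10, 18, 58, 130, 362, 882, 2330, …
g: a_k = -2, -3, 9/4, -27/8, 405/64, -1701/128, 15309/512, -72171/1024, 2814669/16384, …
L₀ := L_f ⊗_s L_g (sym. prod.), ord ≤ 1.
Derive L from L₀ (diff closure).
L = (43 + 474·x + 1491·x^2 + 2280·x^3 + 2160·x^4) + (-10 - 58·x - 78·x^2 + 242·x^3 + 960·x^4 + 864·x^5)·Dx  (order 1).
h: a_k = -10, -43, -819/4, -4531/8, -141175/64, -727869/128, -10226559/512, -51616067/1024, -2738748735/16384, …
ICs: h(0) = -10.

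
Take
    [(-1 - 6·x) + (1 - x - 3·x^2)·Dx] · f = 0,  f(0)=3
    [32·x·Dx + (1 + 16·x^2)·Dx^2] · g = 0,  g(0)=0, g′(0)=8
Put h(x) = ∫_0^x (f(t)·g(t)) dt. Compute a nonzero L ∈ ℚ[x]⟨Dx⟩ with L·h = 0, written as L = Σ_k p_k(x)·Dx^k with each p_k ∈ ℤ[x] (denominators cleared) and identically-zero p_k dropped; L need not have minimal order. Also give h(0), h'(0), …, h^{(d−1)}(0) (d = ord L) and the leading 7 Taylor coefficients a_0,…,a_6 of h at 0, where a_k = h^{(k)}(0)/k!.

L = (6 + 32·x + 288·x^2)·Dx + (2 - 20·x + 64·x^2 + 288·x^3)·Dx^2 + (-1 + x - 13·x^2 + 16·x^3 + 48·x^4)·Dx^3  (order 3).
h: a_k = 0, 0, 12, 8, -8, 8, 2932/15, …
ICs: h(0) = 0, h′(0) = 0, h′′(0) = 24.

f: a_k = 3, 3, 12, 21, 57, 120, 291, …
g: a_k = 0, 8, 0, -128/3, 0, 2048/5, 0, …
L₀ := L_f ⊗_s L_g (sym. prod.), ord ≤ 2.
Integrate: L := L₀·Dx.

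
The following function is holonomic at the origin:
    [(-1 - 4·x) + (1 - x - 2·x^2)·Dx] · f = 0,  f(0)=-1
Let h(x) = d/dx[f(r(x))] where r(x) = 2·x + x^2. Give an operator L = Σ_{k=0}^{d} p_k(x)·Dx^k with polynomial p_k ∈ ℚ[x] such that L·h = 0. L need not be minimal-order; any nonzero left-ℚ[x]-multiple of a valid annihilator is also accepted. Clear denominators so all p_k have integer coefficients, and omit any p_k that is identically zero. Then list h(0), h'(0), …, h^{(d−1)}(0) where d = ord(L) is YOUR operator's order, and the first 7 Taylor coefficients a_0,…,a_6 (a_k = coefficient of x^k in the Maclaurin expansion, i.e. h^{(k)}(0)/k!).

f: a_k = -1, -1, -3, -5, -11, -21, -43, …
Substitute x→r, Dx→(1/r')Dx; clear ⇒ L₀.
h=h₀': d/dx-closure on L₀ ⇒ L.
L = (13 + 52·x + 186·x^2 + 160·x^3 + 40·x^4) + (-1 - 5·x + 26·x^2 + 62·x^3 + 40·x^4 + 8·x^5)·Dx  (order 1).
h: a_k = -2, -26, -156, -956, -5270, -28206, -146328, …
ICs: h(0) = -2.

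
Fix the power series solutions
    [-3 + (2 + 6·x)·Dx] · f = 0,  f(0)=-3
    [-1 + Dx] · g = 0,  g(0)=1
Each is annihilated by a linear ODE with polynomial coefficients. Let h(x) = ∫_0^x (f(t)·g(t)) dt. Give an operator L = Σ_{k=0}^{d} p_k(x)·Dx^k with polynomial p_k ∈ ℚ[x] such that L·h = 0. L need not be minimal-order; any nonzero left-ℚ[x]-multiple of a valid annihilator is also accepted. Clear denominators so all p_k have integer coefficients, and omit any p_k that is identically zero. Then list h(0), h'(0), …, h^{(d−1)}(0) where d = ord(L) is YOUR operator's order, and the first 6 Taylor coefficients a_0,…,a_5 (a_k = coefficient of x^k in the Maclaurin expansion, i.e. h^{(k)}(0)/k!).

f: a_k = -3, -9/2, 27/8, -81/16, 1215/128, -5103/256, …
g: a_k = 1, 1, 1/2, 1/6, 1/24, 1/120, …
h₀=f·g: eliminate ⇒ L₀, order ≤ 1·1.
Integrate: L := L₀·Dx.
L = (-5 - 6·x)·Dx + (2 + 6·x)·Dx^2  (order 2).
h: a_k = 0, -3, -15/4, -7/8, -71/64, 671/640, …
ICs: h(0) = 0, h′(0) = -3.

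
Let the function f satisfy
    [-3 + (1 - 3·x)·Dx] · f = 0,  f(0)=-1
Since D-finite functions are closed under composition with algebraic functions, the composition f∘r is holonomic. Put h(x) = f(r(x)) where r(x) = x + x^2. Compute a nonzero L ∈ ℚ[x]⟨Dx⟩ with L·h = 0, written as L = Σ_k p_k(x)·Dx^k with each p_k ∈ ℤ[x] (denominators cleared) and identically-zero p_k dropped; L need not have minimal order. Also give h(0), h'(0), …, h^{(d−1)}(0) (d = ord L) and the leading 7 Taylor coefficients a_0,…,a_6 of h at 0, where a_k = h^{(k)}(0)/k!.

f: a_k = -1, -3, -9, -27, -81, -243, -729, …
L₀ from L_f via x↦r, Dx↦r'^{-1}Dx.
L = (3 + 6·x) + (-1 + 3·x + 3·x^2)·Dx  (order 1).
h: a_k = -1, -3, -12, -45, -171, -648, -2457, …
ICs: h(0) = -1.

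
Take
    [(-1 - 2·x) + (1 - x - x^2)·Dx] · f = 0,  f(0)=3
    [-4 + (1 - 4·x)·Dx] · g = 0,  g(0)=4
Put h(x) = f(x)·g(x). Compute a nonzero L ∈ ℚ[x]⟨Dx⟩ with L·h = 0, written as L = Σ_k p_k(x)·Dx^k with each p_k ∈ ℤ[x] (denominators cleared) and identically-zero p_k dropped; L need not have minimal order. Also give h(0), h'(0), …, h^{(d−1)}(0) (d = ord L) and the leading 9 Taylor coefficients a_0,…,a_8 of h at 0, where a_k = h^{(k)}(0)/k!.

f: a_k = 3, 3, 6, 9, 15, 24, 39, 63, 102, …
g: a_k = 4, 16, 64, 256, 1024, 4096, 16384, 65536, 262144, …
h₀=f·g: eliminate ⇒ L₀, order ≤ 1·1.
L = (-5 + 6·x + 12·x^2) + (1 - 5·x + 3·x^2 + 4·x^3)·Dx  (order 1).
h: a_k = 12, 60, 264, 1092, 4428, 17808, 71388, 285804, 1143624, …
ICs: h(0) = 12.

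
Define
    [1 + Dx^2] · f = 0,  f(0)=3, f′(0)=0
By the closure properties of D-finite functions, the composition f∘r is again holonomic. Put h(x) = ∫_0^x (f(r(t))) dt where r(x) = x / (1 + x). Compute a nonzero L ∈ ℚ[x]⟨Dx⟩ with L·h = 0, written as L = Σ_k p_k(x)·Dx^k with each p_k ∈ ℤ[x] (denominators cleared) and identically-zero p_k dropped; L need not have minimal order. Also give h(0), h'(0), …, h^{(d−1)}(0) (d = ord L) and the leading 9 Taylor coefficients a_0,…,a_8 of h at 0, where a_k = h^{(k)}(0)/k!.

L = Dx + (2 + 6·x + 6·x^2 + 2·x^3)·Dx^2 + (1 + 4·x + 6·x^2 + 4·x^3 + x^4)·Dx^3  (order 3).
h: a_k = 0, 3, 0, -1/2, 3/4, -7/8, 11/12, -1501/1680, 261/320, …
ICs: h(0) = 0, h′(0) = 3, h′′(0) = 0.

f: a_k = 3, 0, -3/2, 0, 1/8, 0, -1/240, 0, 1/13440, …
Substitute x→r, Dx→(1/r')Dx; clear ⇒ L₀.
h=∫h₀ ⇒ L = L₀·Dx.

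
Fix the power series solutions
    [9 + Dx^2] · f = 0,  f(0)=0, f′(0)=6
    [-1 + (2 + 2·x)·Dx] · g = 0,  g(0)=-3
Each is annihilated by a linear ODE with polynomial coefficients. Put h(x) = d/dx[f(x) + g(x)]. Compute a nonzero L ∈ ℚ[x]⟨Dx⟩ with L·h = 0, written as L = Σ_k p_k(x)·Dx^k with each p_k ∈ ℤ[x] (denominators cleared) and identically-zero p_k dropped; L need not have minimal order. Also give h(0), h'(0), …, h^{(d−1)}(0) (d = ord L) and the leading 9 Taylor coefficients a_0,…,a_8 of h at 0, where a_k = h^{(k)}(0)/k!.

L = (-153 - 216·x - 108·x^2) + (-234 - 666·x - 648·x^2 - 216·x^3)·Dx + (-17 - 24·x - 12·x^2)·Dx^2 + (-26 - 74·x - 72·x^2 - 24·x^3)·Dx^3  (order 3).
h: a_k = 9/2, 3/4, -441/16, 15/32, 5079/256, 189/512, -65673/10240, 1287/4096, 1563813/2293760, …
ICs: h(0) = 9/2, h′(0) = 3/4, h′′(0) = -441/8.

f: a_k = 0, 6, 0, -9, 0, 81/20, 0, -243/280, 0, …
g: a_k = -3, -3/2, 3/8, -3/16, 15/128, -21/256, 63/1024, -99/2048, 1287/32768, …
f+g: L₀ = lclm(L_f,L_g), ord ≤ 2+1.
h=h₀': d/dx-closure on L₀ ⇒ L.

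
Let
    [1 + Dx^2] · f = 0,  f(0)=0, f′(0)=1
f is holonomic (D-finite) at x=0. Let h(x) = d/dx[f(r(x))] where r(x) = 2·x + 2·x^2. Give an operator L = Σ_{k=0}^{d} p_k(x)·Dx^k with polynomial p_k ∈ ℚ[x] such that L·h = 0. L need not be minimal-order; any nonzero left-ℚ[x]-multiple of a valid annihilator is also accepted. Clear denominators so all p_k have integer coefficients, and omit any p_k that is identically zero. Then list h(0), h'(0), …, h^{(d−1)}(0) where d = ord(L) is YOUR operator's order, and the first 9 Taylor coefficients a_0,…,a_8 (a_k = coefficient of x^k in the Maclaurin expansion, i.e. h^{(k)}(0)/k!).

f: a_k = 0, 1, 0, -1/6, 0, 1/120, 0, -1/5040, 0, …
Change of var in L_f (x↦r) gives L₀.
Derive L from L₀ (diff closure).
L = (16 + 32·x + 96·x^2 + 128·x^3 + 64·x^4) + (-6 - 12·x)·Dx + (1 + 4·x + 4·x^2)·Dx^2  (order 2).
h: a_k = 2, 4, -4, -16, -56/3, 0, 832/45, 896/45, 2272/315, …
ICs: h(0) = 2, h′(0) = 4.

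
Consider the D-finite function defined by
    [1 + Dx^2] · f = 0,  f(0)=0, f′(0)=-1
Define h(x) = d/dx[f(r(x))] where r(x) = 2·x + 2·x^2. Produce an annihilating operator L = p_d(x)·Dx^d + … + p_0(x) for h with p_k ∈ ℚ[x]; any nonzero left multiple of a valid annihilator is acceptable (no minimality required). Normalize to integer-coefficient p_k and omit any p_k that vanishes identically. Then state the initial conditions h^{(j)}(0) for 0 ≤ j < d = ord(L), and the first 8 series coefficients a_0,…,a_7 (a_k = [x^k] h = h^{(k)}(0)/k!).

f: a_k = 0, -1, 0, 1/6, 0, -1/120, 0, 1/5040, …
f∘r: x↦r, Dx↦Dx/r' in L_f ⇒ L₀.
h₀' ⇒ L via d/dx closure of L₀.
L = (16 + 32·x + 96·x^2 + 128·x^3 + 64·x^4) + (-6 - 12·x)·Dx + (1 + 4·x + 4·x^2)·Dx^2  (order 2).
h: a_k = -2, -4, 4, 16, 56/3, 0, -832/45, -896/45, …
ICs: h(0) = -2, h′(0) = -4.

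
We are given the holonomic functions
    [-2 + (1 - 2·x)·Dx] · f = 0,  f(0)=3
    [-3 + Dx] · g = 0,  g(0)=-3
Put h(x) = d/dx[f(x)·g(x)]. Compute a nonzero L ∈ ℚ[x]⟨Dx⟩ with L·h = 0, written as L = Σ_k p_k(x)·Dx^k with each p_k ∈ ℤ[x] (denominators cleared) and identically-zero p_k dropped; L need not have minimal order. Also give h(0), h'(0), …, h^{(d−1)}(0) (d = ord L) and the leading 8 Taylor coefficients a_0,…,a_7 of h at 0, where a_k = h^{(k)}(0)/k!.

L = (29 - 60·x + 36·x^2) + (-5 + 16·x - 12·x^2)·Dx  (order 1).
h: a_k = -45, -261, -1809/2, -5067/2, -51399/8, -123795/8, -2890737/80, -46258353/560, …
ICs: h(0) = -45.

f: a_k = 3, 6, 12, 24, 48, 96, 192, 384, …
g: a_k = -3, -9, -27/2, -27/2, -81/8, -243/40, -243/80, -729/560, …
Sym-product of L_f,L_g gives L₀ (≤ ord 1).
Differentiate: ansatz ord ≤ ord L₀ ⇒ L.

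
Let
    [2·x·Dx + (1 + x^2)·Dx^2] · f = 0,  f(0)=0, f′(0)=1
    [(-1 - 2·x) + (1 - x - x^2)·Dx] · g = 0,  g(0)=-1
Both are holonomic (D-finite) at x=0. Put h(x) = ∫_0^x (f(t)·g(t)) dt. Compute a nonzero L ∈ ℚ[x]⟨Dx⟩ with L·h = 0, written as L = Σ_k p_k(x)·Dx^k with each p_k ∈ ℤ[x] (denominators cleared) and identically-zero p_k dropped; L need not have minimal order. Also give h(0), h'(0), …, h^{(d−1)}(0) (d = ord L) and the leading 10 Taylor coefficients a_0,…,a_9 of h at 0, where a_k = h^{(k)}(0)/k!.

f: a_k = 0, 1, 0, -1/3, 0, 1/5, 0, -1/7, 0, 1/9, …
g: a_k = -1, -1, -2, -3, -5, -8, -13, -21, -34, -55, …
h₀=f·g: eliminate ⇒ L₀, order ≤ 2·1.
∫: right-multiply L₀ by Dx.
L = (2 + 2·x + 6·x^2)·Dx + (2 + 2·x + 4·x^2 + 6·x^3)·Dx^2 + (-1 + x + x^3 + x^4)·Dx^3  (order 3).
h: a_k = 0, 0, -1/2, -1/3, -5/12, -8/15, -34/45, -36/35, -1217/840, -1973/945, …
ICs: h(0) = 0, h′(0) = 0, h′′(0) = -1.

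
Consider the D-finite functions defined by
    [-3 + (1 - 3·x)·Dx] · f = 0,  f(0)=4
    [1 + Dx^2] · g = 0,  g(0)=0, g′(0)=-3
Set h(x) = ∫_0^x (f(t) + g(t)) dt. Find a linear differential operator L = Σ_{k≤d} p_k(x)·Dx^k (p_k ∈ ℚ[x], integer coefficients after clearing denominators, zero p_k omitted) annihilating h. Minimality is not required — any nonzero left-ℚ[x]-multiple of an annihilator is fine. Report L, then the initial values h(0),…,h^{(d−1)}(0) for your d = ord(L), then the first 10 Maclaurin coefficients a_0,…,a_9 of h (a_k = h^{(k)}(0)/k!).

f: a_k = 4, 12, 36, 108, 324, 972, 2916, 8748, 26244, 78732, …
g: a_k = 0, -3, 0, 1/2, 0, -1/40, 0, 1/1680, 0, -1/120960, …
L₀ := lclm(L_f,L_g); ord L₀ ≤ 1+2.
∫: right-multiply L₀ by Dx.
L = (165 - 18·x + 27·x^2)·Dx + (-19 + 63·x - 27·x^2 + 27·x^3)·Dx^2 + (165 - 18·x + 27·x^2)·Dx^3 + (-19 + 63·x - 27·x^2 + 27·x^3)·Dx^4  (order 4).
h: a_k = 0, 4, 9/2, 12, 217/8, 324/5, 38879/240, 2916/7, 14696641/13440, 2916, …
ICs: h(0) = 0, h′(0) = 4, h′′(0) = 9, h′′′(0) = 72.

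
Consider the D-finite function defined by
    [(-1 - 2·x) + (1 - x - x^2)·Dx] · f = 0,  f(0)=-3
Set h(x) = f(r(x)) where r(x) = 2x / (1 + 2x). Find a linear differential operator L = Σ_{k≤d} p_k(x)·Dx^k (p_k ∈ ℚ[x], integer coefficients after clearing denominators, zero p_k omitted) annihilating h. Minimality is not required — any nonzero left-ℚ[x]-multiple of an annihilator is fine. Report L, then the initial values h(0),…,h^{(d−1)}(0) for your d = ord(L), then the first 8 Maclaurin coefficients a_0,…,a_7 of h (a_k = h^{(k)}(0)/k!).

f: a_k = -3, -3, -6, -9, -15, -24, -39, -63, …
h₀=f(r): pull back L_f along r ⇒ L₀.
L = (2 + 12·x) + (-1 - 4·x + 8·x^3)·Dx  (order 1).
h: a_k = -3, -6, -12, 0, -48, 96, -384, 1152, …
ICs: h(0) = -3.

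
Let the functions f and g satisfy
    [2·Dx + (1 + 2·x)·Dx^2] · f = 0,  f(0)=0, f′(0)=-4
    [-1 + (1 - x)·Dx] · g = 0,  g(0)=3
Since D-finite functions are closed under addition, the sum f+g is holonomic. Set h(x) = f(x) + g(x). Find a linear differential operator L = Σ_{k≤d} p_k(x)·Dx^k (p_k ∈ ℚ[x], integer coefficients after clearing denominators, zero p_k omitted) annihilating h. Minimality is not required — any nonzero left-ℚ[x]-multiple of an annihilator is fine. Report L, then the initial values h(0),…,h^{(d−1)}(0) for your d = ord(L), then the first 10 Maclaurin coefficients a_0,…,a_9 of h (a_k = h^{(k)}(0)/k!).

L = (-14 - 4·x)·Dx + (1 - 20·x - 8·x^2)·Dx^2 + (2 + 3·x - 3·x^2 - 2·x^3)·Dx^3  (order 3).
h: a_k = 3, -1, 7, -7/3, 11, -49/5, 73/3, -235/7, 67, -997/9, …
ICs: h(0) = 3, h′(0) = -1, h′′(0) = 14.

f: a_k = 0, -4, 4, -16/3, 8, -64/5, 64/3, -256/7, 64, -1024/9, …
g: a_k = 3, 3, 3, 3, 3, 3, 3, 3, 3, 3, …
Sum ⇒ L₀ = lclm(L_f,L_g) in ℚ(x)⟨Dx⟩.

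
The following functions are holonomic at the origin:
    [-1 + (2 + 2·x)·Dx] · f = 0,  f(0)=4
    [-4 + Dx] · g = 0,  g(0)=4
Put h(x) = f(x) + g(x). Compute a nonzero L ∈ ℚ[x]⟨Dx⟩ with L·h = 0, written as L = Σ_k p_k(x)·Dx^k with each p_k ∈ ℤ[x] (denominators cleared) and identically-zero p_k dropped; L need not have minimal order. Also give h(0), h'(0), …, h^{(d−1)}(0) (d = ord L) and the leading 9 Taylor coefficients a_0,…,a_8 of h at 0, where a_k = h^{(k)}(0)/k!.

L = (36 + 32·x) + (-65 - 128·x - 64·x^2)·Dx + (14 + 30·x + 16·x^2)·Dx^2  (order 2).
h: a_k = 8, 18, 63/2, 515/12, 4081/96, 32873/960, 261199/11520, 2107547/161280, 16642081/2580480, …
ICs: h(0) = 8, h′(0) = 18.

f: a_k = 4, 2, -1/2, 1/4, -5/32, 7/64, -21/256, 33/512, -429/8192, …
g: a_k = 4, 16, 32, 128/3, 128/3, 512/15, 1024/45, 4096/315, 2048/315, …
h₀=f+g: left-lcm gives L₀, ord ≤ 2.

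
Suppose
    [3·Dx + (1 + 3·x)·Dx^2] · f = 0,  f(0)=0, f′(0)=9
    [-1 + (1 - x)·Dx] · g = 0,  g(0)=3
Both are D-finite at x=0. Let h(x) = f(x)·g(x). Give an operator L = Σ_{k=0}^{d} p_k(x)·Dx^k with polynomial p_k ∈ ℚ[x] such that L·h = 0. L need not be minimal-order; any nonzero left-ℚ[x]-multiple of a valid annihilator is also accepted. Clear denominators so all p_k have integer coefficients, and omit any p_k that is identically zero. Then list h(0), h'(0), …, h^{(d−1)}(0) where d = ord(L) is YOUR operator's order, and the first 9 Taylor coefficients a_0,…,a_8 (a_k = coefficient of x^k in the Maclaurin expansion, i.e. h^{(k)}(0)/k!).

f: a_k = 0, 9, -27/2, 27, -243/4, 729/5, -729/2, 6561/7, -19683/8, …
g: a_k = 3, 3, 3, 3, 3, 3, 3, 3, 3, …
Sym-product of L_f,L_g gives L₀ (≤ ord 2).
L = 3 + (-1 + 9·x)·Dx + (-1 - 2·x + 3·x^2)·Dx^2  (order 2).
h: a_k = 0, 27, -27/2, 135/2, -459/4, 6453/20, -15417/20, 285741/140, -1495233/280, …
ICs: h(0) = 0, h′(0) = 27.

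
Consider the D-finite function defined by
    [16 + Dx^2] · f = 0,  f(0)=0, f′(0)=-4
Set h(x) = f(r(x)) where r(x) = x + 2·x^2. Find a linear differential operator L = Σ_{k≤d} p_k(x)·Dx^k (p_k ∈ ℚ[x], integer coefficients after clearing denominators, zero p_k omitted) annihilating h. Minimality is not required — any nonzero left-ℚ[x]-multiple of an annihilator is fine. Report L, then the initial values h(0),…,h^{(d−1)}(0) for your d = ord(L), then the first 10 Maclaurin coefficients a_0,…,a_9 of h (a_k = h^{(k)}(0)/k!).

f: a_k = 0, -4, 0, 32/3, 0, -128/15, 0, 1024/315, 0, -2048/2835, …
L₀ from L_f via x↦r, Dx↦r'^{-1}Dx.
L = (16 + 192·x + 768·x^2 + 1024·x^3) - 4·Dx + (1 + 4·x)·Dx^2  (order 2).
h: a_k = 0, -4, -8, 32/3, 64, 1792/15, 0, -106496/315, -28672/45, -1163264/2835, …
ICs: h(0) = 0, h′(0) = -4.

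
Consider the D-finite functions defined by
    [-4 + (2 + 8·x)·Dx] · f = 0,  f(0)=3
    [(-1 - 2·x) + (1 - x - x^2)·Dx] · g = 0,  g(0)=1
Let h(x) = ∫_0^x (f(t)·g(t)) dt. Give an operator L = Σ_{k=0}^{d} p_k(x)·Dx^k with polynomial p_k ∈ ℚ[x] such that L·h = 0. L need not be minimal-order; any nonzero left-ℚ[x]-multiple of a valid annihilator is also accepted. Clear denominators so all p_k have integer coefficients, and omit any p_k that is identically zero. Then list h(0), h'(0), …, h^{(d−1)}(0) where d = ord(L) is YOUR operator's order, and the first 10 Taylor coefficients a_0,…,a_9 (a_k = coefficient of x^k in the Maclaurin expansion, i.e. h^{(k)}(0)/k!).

L = (3 + 4·x + 6·x^2)·Dx + (-1 - 3·x + 5·x^2 + 4·x^3)·Dx^2  (order 2).
h: a_k = 0, 3, 9/2, 2, 27/4, 3/5, 19, -135/7, 771/8, -646/3, …
ICs: h(0) = 0, h′(0) = 3.

f: a_k = 3, 6, -6, 12, -30, 84, -252, 792, -2574, 8580, …
g: a_k = 1, 1, 2, 3, 5, 8, 13, 21, 34, 55, …
L₀ := L_f ⊗_s L_g (sym. prod.), ord ≤ 1.
Integrate: L := L₀·Dx.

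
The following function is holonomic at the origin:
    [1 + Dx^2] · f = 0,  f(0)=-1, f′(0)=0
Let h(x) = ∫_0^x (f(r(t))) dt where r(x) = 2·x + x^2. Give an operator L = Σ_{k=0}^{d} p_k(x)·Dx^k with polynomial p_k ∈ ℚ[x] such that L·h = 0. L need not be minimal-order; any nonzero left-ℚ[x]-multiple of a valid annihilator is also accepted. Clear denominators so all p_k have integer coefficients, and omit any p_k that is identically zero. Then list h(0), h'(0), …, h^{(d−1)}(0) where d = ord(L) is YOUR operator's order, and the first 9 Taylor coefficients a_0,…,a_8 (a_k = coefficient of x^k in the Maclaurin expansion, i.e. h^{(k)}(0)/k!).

f: a_k = -1, 0, 1/2, 0, -1/24, 0, 1/720, 0, -1/40320, …
f∘r: x↦r, Dx↦Dx/r' in L_f ⇒ L₀.
h=∫₀ˣh₀: take L = L₀·Dx.
L = (4 + 12·x + 12·x^2 + 4·x^3)·Dx - Dx^2 + (1 + x)·Dx^3  (order 3).
h: a_k = 0, -1, 0, 2/3, 1/2, -1/30, -2/9, -41/315, -1/120, …
ICs: h(0) = 0, h′(0) = -1, h′′(0) = 0.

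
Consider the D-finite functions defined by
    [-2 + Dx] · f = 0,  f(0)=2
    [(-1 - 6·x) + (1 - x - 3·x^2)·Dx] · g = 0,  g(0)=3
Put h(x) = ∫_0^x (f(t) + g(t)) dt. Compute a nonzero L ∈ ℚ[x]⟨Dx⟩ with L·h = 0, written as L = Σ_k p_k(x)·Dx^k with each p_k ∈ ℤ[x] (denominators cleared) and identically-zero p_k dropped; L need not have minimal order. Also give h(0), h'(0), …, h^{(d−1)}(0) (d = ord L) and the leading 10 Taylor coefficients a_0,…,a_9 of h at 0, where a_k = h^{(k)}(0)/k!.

L = (12 + 16·x + 144·x^2 + 72·x^3)·Dx + (-4 - 26·x - 74·x^2 + 24·x^3 + 36·x^4)·Dx^2 + (-1 + 9·x + x^2 - 30·x^3 - 18·x^4)·Dx^3  (order 3).
h: a_k = 0, 5, 7/2, 16/3, 71/12, 35/3, 904/45, 13103/315, 205081/2520, 480064/2835, …
ICs: h(0) = 0, h′(0) = 5, h′′(0) = 7.

f: a_k = 2, 4, 4, 8/3, 4/3, 8/15, 8/45, 16/315, 4/315, 8/2835, …
g: a_k = 3, 3, 12, 21, 57, 120, 291, 651, 1524, 3477, …
f+g: L₀ = lclm(L_f,L_g), ord ≤ 1+1.
Integrate: L := L₀·Dx.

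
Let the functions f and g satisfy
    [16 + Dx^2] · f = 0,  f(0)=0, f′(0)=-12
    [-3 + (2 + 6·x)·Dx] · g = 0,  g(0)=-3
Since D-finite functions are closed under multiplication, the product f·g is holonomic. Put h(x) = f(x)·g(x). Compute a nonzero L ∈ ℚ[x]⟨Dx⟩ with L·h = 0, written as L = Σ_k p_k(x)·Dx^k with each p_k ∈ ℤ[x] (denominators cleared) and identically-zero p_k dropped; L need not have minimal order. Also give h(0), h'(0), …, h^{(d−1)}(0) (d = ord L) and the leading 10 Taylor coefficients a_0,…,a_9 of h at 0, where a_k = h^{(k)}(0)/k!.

L = (91 + 384·x + 576·x^2) + (-12 - 36·x)·Dx + (4 + 24·x + 36·x^2)·Dx^2  (order 2).
h: a_k = 0, 36, 54, -273/2, -333/4, 11343/160, 61569/320, -3137023/8960, 2567829/3584, -4801378103/2580480, …
ICs: h(0) = 0, h′(0) = 36.

f: a_k = 0, -12, 0, 32, 0, -128/5, 0, 1024/105, 0, -2048/945, …
g: a_k = -3, -9/2, 27/8, -81/16, 1215/128, -5103/256, 45927/1024, -216513/2048, 8444007/32768, -42220035/65536, …
f·g: L₀ = L_f ⊗_s L_g, ord ≤ 2·1.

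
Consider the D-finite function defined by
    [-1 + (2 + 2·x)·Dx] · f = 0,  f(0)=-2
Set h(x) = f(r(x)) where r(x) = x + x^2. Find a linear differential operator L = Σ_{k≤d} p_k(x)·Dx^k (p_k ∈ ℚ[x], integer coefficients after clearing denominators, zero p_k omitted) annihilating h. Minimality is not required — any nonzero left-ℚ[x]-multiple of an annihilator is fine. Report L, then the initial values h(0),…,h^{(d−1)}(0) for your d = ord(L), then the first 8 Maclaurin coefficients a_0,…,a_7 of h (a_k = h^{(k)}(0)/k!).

L = (-1 - 2·x) + (2 + 2·x + 2·x^2)·Dx  (order 1).
h: a_k = -2, -1, -3/4, 3/8, -3/64, -15/128, 57/512, -21/1024, …
ICs: h(0) = -2.

f: a_k = -2, -1, 1/4, -1/8, 5/64, -7/128, 21/512, -33/1024, …
h₀=f(r): pull back L_f along r ⇒ L₀.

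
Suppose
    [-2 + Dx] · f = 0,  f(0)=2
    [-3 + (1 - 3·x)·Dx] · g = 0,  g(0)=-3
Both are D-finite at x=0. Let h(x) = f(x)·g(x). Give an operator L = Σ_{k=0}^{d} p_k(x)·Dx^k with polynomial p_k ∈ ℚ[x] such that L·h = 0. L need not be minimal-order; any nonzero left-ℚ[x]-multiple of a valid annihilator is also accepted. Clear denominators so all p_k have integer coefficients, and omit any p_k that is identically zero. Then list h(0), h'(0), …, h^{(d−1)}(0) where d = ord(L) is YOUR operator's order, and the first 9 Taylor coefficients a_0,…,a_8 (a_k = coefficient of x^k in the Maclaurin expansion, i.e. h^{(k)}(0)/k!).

f: a_k = 2, 4, 4, 8/3, 4/3, 8/15, 8/45, 16/315, 4/315, …
g: a_k = -3, -9, -27, -81, -243, -729, -2187, -6561, -19683, …
Sym-product of L_f,L_g gives L₀ (≤ ord 1).
L = (5 - 6·x) + (-1 + 3·x)·Dx  (order 1).
h: a_k = -6, -30, -102, -314, -946, -14198/5, -25558/3, -2683606/105, -8050822/105, …
ICs: h(0) = -6.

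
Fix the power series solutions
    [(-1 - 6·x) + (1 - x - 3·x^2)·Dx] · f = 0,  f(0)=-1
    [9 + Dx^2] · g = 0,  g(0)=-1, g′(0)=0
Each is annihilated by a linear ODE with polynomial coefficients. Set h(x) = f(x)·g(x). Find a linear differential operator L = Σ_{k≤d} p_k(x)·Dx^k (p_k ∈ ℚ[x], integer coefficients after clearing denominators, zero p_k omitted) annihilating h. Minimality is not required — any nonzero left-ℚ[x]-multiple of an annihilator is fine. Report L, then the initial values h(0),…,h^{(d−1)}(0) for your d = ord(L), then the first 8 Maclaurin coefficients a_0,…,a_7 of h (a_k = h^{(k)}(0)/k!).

L = (-3 + 9·x + 27·x^2) + (2 + 12·x)·Dx + (-1 + x + 3·x^2)·Dx^2  (order 2).
h: a_k = 1, 1, -1/2, 5/2, 35/8, 95/8, 1919/80, 4769/80, …
ICs: h(0) = 1, h′(0) = 1.

f: a_k = -1, -1, -4, -7, -19, -40, -97, -217, …
g: a_k = -1, 0, 9/2, 0, -27/8, 0, 81/80, 0, …
Product ⇒ symmetric product L₀, ord ≤ 2.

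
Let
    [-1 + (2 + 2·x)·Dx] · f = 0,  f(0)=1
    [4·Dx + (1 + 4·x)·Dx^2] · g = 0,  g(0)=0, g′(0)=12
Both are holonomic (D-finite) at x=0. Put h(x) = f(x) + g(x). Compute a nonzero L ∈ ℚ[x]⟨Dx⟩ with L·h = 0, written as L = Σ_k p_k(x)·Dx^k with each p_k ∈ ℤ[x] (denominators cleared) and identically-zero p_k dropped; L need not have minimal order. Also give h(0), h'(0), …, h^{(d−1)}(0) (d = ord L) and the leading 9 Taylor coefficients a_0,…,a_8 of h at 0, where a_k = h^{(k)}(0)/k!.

f: a_k = 1, 1/2, -1/8, 1/16, -5/128, 7/256, -21/1024, 33/2048, -429/32768, …
g: a_k = 0, 12, -24, 64, -192, 3072/5, -2048, 49152/7, -24576, …
f+g: L₀ = lclm(L_f,L_g), ord ≤ 1+2.
L = (52 + 16·x)·Dx + (125 + 232·x + 80·x^2)·Dx^2 + (14 + 78·x + 96·x^2 + 32·x^3)·Dx^3  (order 3).
h: a_k = 1, 25/2, -193/8, 1025/16, -24581/128, 786467/1280, -2097173/1024, 100663527/14336, -805306797/32768, …
ICs: h(0) = 1, h′(0) = 25/2, h′′(0) = -193/4.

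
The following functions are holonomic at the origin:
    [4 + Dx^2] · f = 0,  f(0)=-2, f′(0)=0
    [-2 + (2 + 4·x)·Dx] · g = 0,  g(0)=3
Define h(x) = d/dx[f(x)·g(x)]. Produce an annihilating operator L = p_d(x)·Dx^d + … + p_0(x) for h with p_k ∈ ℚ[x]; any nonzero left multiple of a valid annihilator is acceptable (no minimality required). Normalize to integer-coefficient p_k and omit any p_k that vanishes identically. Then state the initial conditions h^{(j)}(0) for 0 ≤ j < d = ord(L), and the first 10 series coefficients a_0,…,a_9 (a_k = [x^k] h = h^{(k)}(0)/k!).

f: a_k = -2, 0, 4, 0, -4/3, 0, 8/45, 0, -4/315, 0, …
g: a_k = 3, 3, -3/2, 3/2, -15/8, 21/8, -63/16, 99/16, -1287/128, 2145/128, …
L₀ := L_f ⊗_s L_g (sym. prod.), ord ≤ 2.
h=h₀': d/dx-closure on L₀ ⇒ L.
L = (53 + 288·x + 544·x^2 + 512·x^3 + 256·x^4) + (-2 - 36·x - 96·x^2 - 64·x^3)·Dx + (7 + 44·x + 108·x^2 + 128·x^3 + 64·x^4)·Dx^2  (order 2).
h: a_k = -6, 30, 27, -25, -65/4, 349/20, -2807/120, 44047/840, -242667/2240, 1874467/8640, …
ICs: h(0) = -6, h′(0) = 30.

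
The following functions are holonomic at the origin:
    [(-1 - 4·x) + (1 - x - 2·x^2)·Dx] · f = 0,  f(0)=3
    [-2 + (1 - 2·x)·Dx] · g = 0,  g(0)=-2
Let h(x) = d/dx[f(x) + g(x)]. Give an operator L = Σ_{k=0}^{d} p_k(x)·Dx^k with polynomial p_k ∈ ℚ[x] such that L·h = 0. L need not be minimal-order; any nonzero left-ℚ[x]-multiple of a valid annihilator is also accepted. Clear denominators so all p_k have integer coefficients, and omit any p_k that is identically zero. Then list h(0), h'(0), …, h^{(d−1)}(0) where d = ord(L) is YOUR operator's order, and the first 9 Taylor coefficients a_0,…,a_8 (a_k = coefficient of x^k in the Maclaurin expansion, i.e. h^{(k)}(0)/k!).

f: a_k = 3, 3, 9, 15, 33, 63, 129, 255, 513, …
g: a_k = -2, -4, -8, -16, -32, -64, -128, -256, -512, …
h₀=f+g: left-lcm gives L₀, ord ≤ 2.
h=h₀': d/dx-closure on L₀ ⇒ L.
L = 12 + (3 + 12·x)·Dx + (-1 + x + 2·x^2)·Dx^2  (order 2).
h: a_k = -1, 2, -3, 4, -5, 6, -7, 8, -9, …
ICs: h(0) = -1, h′(0) = 2.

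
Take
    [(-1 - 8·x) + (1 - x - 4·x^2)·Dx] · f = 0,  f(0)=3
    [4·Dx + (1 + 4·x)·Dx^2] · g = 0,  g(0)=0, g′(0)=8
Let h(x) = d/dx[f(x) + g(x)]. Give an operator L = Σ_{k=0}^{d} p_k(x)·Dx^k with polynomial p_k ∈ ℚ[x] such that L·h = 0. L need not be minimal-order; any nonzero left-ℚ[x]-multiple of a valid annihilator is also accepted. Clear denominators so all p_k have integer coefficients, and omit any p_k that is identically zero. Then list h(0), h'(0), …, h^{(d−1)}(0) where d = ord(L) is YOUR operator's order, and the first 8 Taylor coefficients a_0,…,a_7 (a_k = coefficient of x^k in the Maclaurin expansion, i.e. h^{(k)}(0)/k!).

L = (268 + 1616·x + 5504·x^2 + 4608·x^3 + 6144·x^4) + (11 + 360·x + 3008·x^2 + 7680·x^3 + 9472·x^4 + 10240·x^5)·Dx + (-7 - 67·x - 154·x^2 + 136·x^3 + 928·x^4 + 2176·x^5 + 2048·x^6)·Dx^2  (order 2).
h: a_k = 11, -2, 209, -164, 3023, -4934, 42029, -103112, …
ICs: h(0) = 11, h′(0) = -2.

f: a_k = 3, 3, 15, 27, 87, 195, 543, 1323, …
g: a_k = 0, 8, -16, 128/3, -128, 2048/5, -4096/3, 32768/7, …
h₀=f+g: left-lcm gives L₀, ord ≤ 3.
h₀' ⇒ L via d/dx closure of L₀.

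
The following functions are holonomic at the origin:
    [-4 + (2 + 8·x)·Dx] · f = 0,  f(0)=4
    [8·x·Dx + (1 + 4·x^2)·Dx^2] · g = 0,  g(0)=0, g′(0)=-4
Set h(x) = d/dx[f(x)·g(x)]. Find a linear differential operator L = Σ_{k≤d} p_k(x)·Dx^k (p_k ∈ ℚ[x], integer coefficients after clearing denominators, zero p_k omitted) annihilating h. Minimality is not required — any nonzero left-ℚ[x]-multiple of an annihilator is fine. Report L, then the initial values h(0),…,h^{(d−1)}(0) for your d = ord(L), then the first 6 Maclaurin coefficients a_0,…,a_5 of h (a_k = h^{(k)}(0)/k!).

L = (-4 + 160·x + 320·x^2 - 384·x^3 - 192·x^4) + (16 + 120·x + 432·x^2 + 544·x^3 - 1344·x^4 - 768·x^5)·Dx + (3 + 20·x + 24·x^2 - 16·x^3 - 16·x^4 - 384·x^5 - 256·x^6)·Dx^2  (order 2).
h: a_k = -16, -64, 160, -256/3, 992/3, -13952/5, …
ICs: h(0) = -16, h′(0) = -64.

f: a_k = 4, 8, -8, 16, -40, 112, …
g: a_k = 0, -4, 0, 16/3, 0, -64/5, …
f·g: L₀ = L_f ⊗_s L_g, ord ≤ 1·2.
Derive L from L₀ (diff closure).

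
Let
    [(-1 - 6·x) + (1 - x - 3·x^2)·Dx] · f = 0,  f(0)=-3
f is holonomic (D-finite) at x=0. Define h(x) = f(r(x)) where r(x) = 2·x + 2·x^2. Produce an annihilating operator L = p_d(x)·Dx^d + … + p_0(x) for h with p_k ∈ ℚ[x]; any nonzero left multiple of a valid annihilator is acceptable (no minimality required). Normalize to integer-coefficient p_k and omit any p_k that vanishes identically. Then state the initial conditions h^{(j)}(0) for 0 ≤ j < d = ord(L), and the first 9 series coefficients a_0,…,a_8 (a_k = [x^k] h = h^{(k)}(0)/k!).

L = (2 + 28·x + 72·x^2 + 48·x^3) + (-1 + 2·x + 14·x^2 + 24·x^3 + 12·x^4)·Dx  (order 1).
h: a_k = -3, -6, -54, -264, -1464, -7992, -43464, -237120, -1292112, …
ICs: h(0) = -3.

f: a_k = -3, -3, -12, -21, -57, -120, -291, -651, -1524, …
L₀ from L_f via x↦r, Dx↦r'^{-1}Dx.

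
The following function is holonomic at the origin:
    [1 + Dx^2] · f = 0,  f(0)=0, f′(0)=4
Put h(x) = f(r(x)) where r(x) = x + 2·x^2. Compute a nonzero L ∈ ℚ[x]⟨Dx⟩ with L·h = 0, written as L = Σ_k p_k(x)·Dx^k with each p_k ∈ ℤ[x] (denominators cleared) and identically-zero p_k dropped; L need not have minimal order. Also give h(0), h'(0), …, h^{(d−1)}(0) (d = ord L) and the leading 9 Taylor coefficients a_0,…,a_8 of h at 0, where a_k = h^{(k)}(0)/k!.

L = (1 + 12·x + 48·x^2 + 64·x^3) - 4·Dx + (1 + 4·x)·Dx^2  (order 2).
h: a_k = 0, 4, 8, -2/3, -4, -239/30, -5, 1679/1260, 239/90, …
ICs: h(0) = 0, h′(0) = 4.

f: a_k = 0, 4, 0, -2/3, 0, 1/30, 0, -1/1260, 0, …
L₀ from L_f via x↦r, Dx↦r'^{-1}Dx.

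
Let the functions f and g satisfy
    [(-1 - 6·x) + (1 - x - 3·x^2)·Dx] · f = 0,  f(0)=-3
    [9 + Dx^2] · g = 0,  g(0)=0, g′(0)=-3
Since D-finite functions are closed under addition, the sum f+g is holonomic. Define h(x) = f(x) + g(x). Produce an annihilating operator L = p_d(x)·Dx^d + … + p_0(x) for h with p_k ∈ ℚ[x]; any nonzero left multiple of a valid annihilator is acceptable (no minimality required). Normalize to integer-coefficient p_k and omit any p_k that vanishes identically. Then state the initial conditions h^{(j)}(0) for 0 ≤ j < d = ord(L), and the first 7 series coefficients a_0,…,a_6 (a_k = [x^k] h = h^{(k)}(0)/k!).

f: a_k = -3, -3, -12, -21, -57, -120, -291, …
g: a_k = 0, -3, 0, 9/2, 0, -81/40, 0, …
Weyl lclm of L_f,L_g ⇒ L₀ (ord ≤ 3).
L = (459 + 2916·x + 1539·x^2 + 3888·x^3 + 3645·x^4 + 4374·x^5) + (-153 + 153·x + 378·x^2 - 405·x^3 + 2187·x^5 + 2187·x^6)·Dx + (51 + 324·x + 171·x^2 + 432·x^3 + 405·x^4 + 486·x^5)·Dx^2 + (-17 + 17·x + 42·x^2 - 45·x^3 + 243·x^5 + 243·x^6)·Dx^3  (order 3).
h: a_k = -3, -6, -12, -33/2, -57, -4881/40, -291, …
ICs: h(0) = -3, h′(0) = -6, h′′(0) = -24.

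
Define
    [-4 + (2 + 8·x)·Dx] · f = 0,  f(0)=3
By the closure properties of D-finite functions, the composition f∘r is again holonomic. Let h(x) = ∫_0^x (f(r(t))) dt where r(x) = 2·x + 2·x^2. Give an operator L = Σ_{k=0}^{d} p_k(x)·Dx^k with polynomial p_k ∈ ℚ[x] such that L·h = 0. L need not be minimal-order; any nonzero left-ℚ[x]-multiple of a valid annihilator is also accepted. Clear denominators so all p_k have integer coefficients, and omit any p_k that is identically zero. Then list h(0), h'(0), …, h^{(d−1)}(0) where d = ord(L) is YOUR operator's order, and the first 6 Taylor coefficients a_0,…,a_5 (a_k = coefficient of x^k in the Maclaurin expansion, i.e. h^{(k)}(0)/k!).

f: a_k = 3, 6, -6, 12, -30, 84, …
L₀ from L_f via x↦r, Dx↦r'^{-1}Dx.
h=∫h₀ ⇒ L = L₀·Dx.
L = (-4 - 8·x)·Dx + (1 + 8·x + 8·x^2)·Dx^2  (order 2).
h: a_k = 0, 3, 6, -4, 12, -216/5, …
ICs: h(0) = 0, h′(0) = 3.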